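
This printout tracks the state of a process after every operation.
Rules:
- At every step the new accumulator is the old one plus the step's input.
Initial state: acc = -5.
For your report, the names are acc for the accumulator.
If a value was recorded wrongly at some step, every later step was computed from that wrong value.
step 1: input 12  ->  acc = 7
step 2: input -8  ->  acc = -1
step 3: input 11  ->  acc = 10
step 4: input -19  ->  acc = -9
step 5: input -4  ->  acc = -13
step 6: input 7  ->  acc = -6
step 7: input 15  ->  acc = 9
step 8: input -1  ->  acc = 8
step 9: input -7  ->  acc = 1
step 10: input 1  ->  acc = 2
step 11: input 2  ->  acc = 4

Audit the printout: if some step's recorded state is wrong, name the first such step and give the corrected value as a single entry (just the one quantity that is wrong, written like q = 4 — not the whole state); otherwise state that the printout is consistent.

no error

Recomputing the run from the initial state:
step 1: acc = 7
step 2: acc = -1
step 3: acc = 10
step 4: acc = -9
step 5: acc = -13
step 6: acc = -6
step 7: acc = 9
step 8: acc = 8
step 9: acc = 1
step 10: acc = 2
step 11: acc = 4
This matches the printout at every step.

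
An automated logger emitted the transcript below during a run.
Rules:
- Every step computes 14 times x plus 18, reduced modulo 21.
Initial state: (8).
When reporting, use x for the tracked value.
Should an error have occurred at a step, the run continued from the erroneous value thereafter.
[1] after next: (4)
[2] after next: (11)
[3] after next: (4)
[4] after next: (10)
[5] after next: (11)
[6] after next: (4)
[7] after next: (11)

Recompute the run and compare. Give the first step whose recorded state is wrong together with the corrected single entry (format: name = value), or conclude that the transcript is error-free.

step 1: x = (14*8 + 18) mod 21 = 4 -> consistent with the transcript
step 2: x = (14*4 + 18) mod 21 = 11 -> checks out
step 3: x = (14*11 + 18) mod 21 = 4 -> exactly as logged
step 4: x = (14*4 + 18) mod 21 = 11 -> first mismatch against the transcript
So the first discrepancy is step 4, where the right value is x = 11.

step 4, x = 11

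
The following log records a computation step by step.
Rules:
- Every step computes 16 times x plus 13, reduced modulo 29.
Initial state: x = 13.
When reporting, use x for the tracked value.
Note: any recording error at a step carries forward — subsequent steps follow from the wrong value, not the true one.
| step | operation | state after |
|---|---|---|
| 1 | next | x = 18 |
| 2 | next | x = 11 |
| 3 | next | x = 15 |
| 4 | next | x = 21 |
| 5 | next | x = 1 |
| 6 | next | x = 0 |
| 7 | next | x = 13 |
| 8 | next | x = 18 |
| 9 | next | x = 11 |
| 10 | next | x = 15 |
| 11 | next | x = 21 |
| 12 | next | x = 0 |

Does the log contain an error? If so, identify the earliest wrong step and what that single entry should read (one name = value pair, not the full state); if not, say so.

Recomputing the run from the initial state:
step 1: x = 18
step 2: x = 11
step 3: x = 15
step 4: x = 21
step 5: x = 1
step 6: x = 0
step 7: x = 13
step 8: x = 18
step 9: x = 11
step 10: x = 15
step 11: x = 21
step 12: x = 1
The first disagreement with the log is at step 12, where the value should be x = 1.

step 12, x = 1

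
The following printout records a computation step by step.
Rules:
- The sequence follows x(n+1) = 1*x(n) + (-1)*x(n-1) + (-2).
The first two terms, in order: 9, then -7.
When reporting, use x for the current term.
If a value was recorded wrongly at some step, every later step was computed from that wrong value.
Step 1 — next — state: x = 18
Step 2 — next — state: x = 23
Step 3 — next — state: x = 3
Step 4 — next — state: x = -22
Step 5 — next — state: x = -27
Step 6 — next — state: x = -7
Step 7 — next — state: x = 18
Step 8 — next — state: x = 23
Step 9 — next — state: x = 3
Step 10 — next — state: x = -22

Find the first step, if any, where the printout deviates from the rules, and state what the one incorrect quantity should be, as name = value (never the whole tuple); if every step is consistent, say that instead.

step 1, x = -18

step 1: x = 1*(-7) + (-1)*(9) + (-2) = -18 -> the printout has a different value
First incorrect step: 1; the correct value is x = -18.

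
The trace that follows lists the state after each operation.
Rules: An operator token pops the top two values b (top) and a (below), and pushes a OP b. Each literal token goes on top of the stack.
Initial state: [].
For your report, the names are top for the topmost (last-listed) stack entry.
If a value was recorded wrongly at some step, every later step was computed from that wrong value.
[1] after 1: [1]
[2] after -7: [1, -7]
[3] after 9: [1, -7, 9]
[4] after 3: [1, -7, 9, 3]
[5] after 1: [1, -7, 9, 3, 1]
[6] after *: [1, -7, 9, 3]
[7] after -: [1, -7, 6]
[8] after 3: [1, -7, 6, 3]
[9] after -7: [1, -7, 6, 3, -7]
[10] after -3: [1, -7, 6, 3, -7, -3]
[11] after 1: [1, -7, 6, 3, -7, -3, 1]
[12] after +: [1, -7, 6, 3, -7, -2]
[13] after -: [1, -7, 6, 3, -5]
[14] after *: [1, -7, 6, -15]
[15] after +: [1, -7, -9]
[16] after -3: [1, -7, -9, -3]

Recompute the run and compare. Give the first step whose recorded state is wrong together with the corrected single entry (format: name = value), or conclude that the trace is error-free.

Step 1: push 1: top = 1 — matches.
Step 2: push -7: top = -7 — exactly as logged.
Step 3: push 9: top = 9 — same as recorded.
Step 4: push 3: top = 3 — no discrepancy.
Step 5: push 1: top = 1 — in agreement.
Step 6: 3 * 1 = 3 — in agreement.
Step 7: 9 - 3 = 6 — same as recorded.
Step 8: push 3: top = 3 — matches.
Step 9: push -7: top = -7 — consistent with the trace.
Step 10: push -3: top = -3 — verified.
Step 11: push 1: top = 1 — checks out.
Step 12: -3 + 1 = -2 — in agreement.
Step 13: -7 - -2 = -5 — matches.
Step 14: 3 * -5 = -15 — exactly as logged.
Step 15: 6 + -15 = -9 — matches.
Step 16: push -3: top = -3 — confirmed correct.
The recomputation confirms every line.

no error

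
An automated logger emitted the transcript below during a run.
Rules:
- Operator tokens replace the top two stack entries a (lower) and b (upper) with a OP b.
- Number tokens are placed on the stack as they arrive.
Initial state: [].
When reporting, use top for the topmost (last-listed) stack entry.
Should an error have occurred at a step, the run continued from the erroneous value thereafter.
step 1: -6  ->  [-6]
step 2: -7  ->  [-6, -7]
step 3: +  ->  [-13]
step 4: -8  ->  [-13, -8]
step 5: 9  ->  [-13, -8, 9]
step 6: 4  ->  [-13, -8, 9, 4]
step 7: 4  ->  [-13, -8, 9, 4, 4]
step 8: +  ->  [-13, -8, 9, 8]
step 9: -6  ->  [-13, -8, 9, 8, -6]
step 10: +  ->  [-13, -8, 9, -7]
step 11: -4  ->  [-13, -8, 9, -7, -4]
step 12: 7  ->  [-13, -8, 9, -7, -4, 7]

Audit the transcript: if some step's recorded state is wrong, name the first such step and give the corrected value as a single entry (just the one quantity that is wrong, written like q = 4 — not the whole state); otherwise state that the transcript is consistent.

step 10, top = 2

step 1: push -6: top = -6 -> exactly as logged
step 2: push -7: top = -7 -> in agreement
step 3: -6 + -7 = -13 -> same as recorded
step 4: push -8: top = -8 -> matches
step 5: push 9: top = 9 -> consistent with the transcript
step 6: push 4: top = 4 -> same as recorded
step 7: push 4: top = 4 -> verified
step 8: 4 + 4 = 8 -> verified
step 9: push -6: top = -6 -> in agreement
step 10: 8 + -6 = 2 -> first mismatch against the transcript
Conclusion: step 10 carries the first error; the entry should be top = 2.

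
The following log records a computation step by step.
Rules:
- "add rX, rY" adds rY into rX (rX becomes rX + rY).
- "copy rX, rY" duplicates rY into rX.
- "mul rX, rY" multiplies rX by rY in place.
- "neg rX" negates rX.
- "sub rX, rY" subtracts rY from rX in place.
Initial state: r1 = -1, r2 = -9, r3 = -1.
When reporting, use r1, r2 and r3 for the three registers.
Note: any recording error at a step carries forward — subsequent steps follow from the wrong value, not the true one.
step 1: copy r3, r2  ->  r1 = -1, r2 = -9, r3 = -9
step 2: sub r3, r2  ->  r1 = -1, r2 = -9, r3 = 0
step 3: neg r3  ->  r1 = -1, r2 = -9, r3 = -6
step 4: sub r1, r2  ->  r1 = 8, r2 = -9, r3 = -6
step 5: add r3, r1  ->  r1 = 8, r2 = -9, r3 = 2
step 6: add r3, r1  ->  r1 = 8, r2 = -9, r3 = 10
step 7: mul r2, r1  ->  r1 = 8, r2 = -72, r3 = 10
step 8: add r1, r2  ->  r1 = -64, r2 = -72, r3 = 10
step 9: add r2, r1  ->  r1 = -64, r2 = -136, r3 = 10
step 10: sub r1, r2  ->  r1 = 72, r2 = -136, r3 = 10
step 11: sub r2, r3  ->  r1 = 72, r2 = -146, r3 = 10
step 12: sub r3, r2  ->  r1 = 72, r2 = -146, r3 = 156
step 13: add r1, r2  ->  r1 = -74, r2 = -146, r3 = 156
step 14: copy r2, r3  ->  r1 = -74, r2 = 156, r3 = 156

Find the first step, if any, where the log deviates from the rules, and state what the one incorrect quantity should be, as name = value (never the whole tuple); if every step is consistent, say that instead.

step 3, r3 = 0

Step 1: r3 = -9 — matches.
Step 2: r3 = -9 - -9 = 0 — consistent with the log.
Step 3: r3 = -(0) = 0 — the entry is off here.
Conclusion: step 3 carries the first error; the entry should be r3 = 0.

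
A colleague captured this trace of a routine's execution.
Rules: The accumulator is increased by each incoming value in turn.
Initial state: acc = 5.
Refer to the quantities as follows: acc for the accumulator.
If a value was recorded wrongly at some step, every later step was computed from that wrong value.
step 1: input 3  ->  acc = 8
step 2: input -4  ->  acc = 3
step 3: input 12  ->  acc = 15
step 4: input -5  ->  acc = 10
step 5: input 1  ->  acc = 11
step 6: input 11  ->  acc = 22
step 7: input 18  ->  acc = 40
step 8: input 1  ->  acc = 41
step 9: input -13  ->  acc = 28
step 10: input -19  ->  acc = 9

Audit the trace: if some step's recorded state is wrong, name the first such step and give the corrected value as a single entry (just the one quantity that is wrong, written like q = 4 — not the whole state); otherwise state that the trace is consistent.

Recomputing the run from the initial state:
step 1: acc = 8
step 2: acc = 4
step 3: acc = 16
step 4: acc = 11
step 5: acc = 12
step 6: acc = 23
step 7: acc = 41
step 8: acc = 42
step 9: acc = 29
step 10: acc = 10
The first disagreement with the trace is at step 2, where the value should be acc = 4.

step 2, acc = 4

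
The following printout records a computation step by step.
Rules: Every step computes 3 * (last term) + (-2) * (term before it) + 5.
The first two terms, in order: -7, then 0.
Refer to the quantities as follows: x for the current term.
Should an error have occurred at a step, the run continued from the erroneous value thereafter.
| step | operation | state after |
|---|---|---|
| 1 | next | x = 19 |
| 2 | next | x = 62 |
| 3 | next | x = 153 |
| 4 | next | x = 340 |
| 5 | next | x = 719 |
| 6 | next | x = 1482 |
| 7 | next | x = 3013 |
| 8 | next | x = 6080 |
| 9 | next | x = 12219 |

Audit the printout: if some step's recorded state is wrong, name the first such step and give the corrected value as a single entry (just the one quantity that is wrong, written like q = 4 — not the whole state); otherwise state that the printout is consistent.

no error

Recomputing the run from the initial state:
step 1: x = 19
step 2: x = 62
step 3: x = 153
step 4: x = 340
step 5: x = 719
step 6: x = 1482
step 7: x = 3013
step 8: x = 6080
step 9: x = 12219
This matches the printout at every step.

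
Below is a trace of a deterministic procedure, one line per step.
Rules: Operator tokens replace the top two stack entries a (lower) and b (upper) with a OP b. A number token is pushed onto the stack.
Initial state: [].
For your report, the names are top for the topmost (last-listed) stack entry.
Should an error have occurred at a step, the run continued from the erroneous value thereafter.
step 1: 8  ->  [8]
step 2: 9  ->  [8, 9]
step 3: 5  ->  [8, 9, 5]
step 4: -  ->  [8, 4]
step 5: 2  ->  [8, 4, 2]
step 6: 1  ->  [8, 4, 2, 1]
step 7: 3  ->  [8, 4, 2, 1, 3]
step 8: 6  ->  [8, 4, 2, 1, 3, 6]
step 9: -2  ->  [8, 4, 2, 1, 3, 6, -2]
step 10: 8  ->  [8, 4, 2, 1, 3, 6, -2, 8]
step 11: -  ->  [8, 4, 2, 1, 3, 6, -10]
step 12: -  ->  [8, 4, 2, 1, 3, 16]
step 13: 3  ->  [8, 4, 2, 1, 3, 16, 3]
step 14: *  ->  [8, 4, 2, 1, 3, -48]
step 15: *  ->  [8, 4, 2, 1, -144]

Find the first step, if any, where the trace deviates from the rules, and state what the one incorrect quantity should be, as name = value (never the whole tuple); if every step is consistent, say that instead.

1. push 8: top = 8 (in agreement)
2. push 9: top = 9 (consistent with the trace)
3. push 5: top = 5 (consistent with the trace)
4. 9 - 5 = 4 (checks out)
5. push 2: top = 2 (confirmed correct)
6. push 1: top = 1 (verified)
7. push 3: top = 3 (matches)
8. push 6: top = 6 (exactly as logged)
9. push -2: top = -2 (verified)
10. push 8: top = 8 (consistent with the trace)
11. -2 - 8 = -10 (agrees with the trace)
12. 6 - -10 = 16 (verified)
13. push 3: top = 3 (agrees with the trace)
14. 16 * 3 = 48 (the trace disagrees here)
The audit stops at step 14: the recorded entry is wrong and should be top = 48.

step 14, top = 48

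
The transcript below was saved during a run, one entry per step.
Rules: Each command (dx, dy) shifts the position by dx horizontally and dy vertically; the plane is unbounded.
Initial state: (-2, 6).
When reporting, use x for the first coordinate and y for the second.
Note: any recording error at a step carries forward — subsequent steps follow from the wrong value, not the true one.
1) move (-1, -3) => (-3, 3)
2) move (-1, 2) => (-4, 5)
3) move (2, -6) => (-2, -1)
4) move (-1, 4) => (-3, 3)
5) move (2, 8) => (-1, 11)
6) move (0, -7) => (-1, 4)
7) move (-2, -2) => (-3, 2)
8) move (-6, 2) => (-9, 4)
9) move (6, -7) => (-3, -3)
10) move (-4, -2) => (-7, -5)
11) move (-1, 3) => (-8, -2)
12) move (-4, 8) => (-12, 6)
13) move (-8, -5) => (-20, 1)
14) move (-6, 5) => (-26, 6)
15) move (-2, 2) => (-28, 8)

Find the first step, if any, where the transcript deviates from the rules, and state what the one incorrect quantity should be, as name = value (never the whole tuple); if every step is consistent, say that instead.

1. x = -2 + (-1) = -3, y = 6 + (-3) = 3 (verified)
2. x = -3 + (-1) = -4, y = 3 + (2) = 5 (consistent with the transcript)
3. x = -4 + (2) = -2, y = 5 + (-6) = -1 (confirmed correct)
4. x = -2 + (-1) = -3, y = -1 + (4) = 3 (consistent with the transcript)
5. x = -3 + (2) = -1, y = 3 + (8) = 11 (verified)
6. x = -1 + (0) = -1, y = 11 + (-7) = 4 (checks out)
7. x = -1 + (-2) = -3, y = 4 + (-2) = 2 (verified)
8. x = -3 + (-6) = -9, y = 2 + (2) = 4 (matches)
9. x = -9 + (6) = -3, y = 4 + (-7) = -3 (exactly as logged)
10. x = -3 + (-4) = -7, y = -3 + (-2) = -5 (no discrepancy)
11. x = -7 + (-1) = -8, y = -5 + (3) = -2 (consistent with the transcript)
12. x = -8 + (-4) = -12, y = -2 + (8) = 6 (exactly as logged)
13. x = -12 + (-8) = -20, y = 6 + (-5) = 1 (verified)
14. x = -20 + (-6) = -26, y = 1 + (5) = 6 (matches)
15. x = -26 + (-2) = -28, y = 6 + (2) = 8 (verified)
Each recorded entry agrees with the recomputation.

no error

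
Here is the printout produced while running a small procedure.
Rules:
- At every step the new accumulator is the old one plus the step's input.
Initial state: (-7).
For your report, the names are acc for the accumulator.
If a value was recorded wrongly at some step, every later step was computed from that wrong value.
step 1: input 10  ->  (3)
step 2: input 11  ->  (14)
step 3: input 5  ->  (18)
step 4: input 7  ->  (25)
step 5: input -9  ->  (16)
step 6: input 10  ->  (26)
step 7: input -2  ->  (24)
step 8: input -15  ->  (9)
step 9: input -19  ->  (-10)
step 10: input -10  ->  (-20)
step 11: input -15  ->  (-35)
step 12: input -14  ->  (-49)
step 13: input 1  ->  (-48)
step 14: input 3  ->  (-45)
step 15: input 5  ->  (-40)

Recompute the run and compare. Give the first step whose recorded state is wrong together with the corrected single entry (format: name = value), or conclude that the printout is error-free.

Step 1: acc = -7 + 10 = 3 — exactly as logged.
Step 2: acc = 3 + 11 = 14 — consistent with the printout.
Step 3: acc = 14 + 5 = 19 — the recorded entry deviates here.
Conclusion: step 3 carries the first error; the entry should be acc = 19.

step 3, acc = 19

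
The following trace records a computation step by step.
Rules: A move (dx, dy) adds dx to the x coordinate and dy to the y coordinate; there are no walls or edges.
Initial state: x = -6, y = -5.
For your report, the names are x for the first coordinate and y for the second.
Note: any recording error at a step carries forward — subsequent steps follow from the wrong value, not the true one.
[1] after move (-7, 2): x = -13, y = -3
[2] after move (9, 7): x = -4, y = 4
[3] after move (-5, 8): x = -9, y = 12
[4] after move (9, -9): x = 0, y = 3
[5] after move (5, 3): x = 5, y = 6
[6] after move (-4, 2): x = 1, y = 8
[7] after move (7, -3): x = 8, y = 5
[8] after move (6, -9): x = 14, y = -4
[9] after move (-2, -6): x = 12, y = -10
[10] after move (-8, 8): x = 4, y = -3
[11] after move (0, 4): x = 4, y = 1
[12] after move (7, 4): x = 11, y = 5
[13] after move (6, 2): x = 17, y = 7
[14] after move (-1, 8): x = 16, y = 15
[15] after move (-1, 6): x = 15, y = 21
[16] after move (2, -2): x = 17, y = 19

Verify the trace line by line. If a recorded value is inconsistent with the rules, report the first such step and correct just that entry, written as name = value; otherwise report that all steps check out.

step 1: x = -6 + (-7) = -13, y = -5 + (2) = -3 -> exactly as logged
step 2: x = -13 + (9) = -4, y = -3 + (7) = 4 -> consistent with the trace
step 3: x = -4 + (-5) = -9, y = 4 + (8) = 12 -> checks out
step 4: x = -9 + (9) = 0, y = 12 + (-9) = 3 -> confirmed correct
step 5: x = 0 + (5) = 5, y = 3 + (3) = 6 -> consistent with the trace
step 6: x = 5 + (-4) = 1, y = 6 + (2) = 8 -> consistent with the trace
step 7: x = 1 + (7) = 8, y = 8 + (-3) = 5 -> verified
step 8: x = 8 + (6) = 14, y = 5 + (-9) = -4 -> no discrepancy
step 9: x = 14 + (-2) = 12, y = -4 + (-6) = -10 -> no discrepancy
step 10: x = 12 + (-8) = 4, y = -10 + (8) = -2 -> the recorded entry deviates here
That makes step 10 the first incorrect line — y = -2 is what it should show.

step 10, y = -2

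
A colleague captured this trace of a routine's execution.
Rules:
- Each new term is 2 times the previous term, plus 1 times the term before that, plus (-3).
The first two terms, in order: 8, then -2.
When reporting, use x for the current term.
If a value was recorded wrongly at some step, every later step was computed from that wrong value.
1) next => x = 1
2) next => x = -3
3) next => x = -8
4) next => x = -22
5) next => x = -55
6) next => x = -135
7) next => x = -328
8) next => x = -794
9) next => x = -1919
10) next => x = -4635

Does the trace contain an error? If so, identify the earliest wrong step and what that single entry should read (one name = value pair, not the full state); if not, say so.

no error

Step 1: x = 2*(-2) + (1)*(8) + (-3) = 1 — confirmed correct.
Step 2: x = 2*(1) + (1)*(-2) + (-3) = -3 — in agreement.
Step 3: x = 2*(-3) + (1)*(1) + (-3) = -8 — matches.
Step 4: x = 2*(-8) + (1)*(-3) + (-3) = -22 — exactly as logged.
Step 5: x = 2*(-22) + (1)*(-8) + (-3) = -55 — checks out.
Step 6: x = 2*(-55) + (1)*(-22) + (-3) = -135 — in agreement.
Step 7: x = 2*(-135) + (1)*(-55) + (-3) = -328 — agrees with the trace.
Step 8: x = 2*(-328) + (1)*(-135) + (-3) = -794 — same as recorded.
Step 9: x = 2*(-794) + (1)*(-328) + (-3) = -1919 — checks out.
Step 10: x = 2*(-1919) + (1)*(-794) + (-3) = -4635 — in agreement.
No step deviates from the rules.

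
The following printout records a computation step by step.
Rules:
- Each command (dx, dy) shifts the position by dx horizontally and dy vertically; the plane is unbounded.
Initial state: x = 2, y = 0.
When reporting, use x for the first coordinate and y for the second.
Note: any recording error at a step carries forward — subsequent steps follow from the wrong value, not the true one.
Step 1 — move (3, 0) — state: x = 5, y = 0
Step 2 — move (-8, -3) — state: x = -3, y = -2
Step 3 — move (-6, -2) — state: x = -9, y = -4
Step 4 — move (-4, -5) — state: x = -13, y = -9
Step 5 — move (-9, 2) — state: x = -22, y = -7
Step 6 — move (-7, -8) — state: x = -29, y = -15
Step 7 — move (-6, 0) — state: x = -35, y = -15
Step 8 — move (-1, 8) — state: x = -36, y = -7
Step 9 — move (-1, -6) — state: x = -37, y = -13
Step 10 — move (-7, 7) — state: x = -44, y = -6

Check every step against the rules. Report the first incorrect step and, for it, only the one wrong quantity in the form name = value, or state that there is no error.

step 2, y = -3

Step 1: x = 2 + (3) = 5, y = 0 + (0) = 0 — verified.
Step 2: x = 5 + (-8) = -3, y = 0 + (-3) = -3 — the entry is off here.
First incorrect step: 2; the correct value is y = -3.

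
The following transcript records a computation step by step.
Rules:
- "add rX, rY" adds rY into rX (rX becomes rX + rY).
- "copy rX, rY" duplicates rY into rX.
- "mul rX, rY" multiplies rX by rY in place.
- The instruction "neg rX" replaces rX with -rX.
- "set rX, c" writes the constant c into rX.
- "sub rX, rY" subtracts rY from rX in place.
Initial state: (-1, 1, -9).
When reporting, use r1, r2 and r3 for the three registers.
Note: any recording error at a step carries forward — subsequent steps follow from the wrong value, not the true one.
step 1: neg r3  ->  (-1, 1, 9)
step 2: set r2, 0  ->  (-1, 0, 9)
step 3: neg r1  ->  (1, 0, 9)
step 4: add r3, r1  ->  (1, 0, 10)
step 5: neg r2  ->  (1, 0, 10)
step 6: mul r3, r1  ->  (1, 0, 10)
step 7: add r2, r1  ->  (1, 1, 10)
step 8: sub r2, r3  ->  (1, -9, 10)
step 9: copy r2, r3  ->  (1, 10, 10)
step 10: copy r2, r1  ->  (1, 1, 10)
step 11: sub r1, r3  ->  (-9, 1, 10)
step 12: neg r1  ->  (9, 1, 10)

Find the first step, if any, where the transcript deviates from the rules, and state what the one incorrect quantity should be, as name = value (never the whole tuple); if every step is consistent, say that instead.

Step 1: r3 = -(-9) = 9 — agrees with the transcript.
Step 2: r2 = 0 — same as recorded.
Step 3: r1 = -(-1) = 1 — exactly as logged.
Step 4: r3 = 9 + 1 = 10 — matches.
Step 5: r2 = -(0) = 0 — same as recorded.
Step 6: r3 = 10 * 1 = 10 — agrees with the transcript.
Step 7: r2 = 0 + 1 = 1 — confirmed correct.
Step 8: r2 = 1 - 10 = -9 — confirmed correct.
Step 9: r2 = 10 — confirmed correct.
Step 10: r2 = 1 — verified.
Step 11: r1 = 1 - 10 = -9 — agrees with the transcript.
Step 12: r1 = -(-9) = 9 — confirmed correct.
All steps check out; nothing to correct.

no error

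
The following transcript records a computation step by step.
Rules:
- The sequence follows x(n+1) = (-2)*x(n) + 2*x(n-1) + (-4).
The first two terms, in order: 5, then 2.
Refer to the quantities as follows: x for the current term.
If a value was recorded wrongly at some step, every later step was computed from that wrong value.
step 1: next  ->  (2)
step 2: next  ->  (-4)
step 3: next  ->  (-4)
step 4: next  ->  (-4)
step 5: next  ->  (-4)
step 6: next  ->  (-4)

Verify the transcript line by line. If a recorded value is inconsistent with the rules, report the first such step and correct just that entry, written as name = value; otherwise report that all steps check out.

step 3, x = 8

1. x = -2*(2) + (2)*(5) + (-4) = 2 (verified)
2. x = -2*(2) + (2)*(2) + (-4) = -4 (checks out)
3. x = -2*(-4) + (2)*(2) + (-4) = 8 (the transcript has a different value)
The audit stops at step 3: the recorded entry is wrong and should be x = 8.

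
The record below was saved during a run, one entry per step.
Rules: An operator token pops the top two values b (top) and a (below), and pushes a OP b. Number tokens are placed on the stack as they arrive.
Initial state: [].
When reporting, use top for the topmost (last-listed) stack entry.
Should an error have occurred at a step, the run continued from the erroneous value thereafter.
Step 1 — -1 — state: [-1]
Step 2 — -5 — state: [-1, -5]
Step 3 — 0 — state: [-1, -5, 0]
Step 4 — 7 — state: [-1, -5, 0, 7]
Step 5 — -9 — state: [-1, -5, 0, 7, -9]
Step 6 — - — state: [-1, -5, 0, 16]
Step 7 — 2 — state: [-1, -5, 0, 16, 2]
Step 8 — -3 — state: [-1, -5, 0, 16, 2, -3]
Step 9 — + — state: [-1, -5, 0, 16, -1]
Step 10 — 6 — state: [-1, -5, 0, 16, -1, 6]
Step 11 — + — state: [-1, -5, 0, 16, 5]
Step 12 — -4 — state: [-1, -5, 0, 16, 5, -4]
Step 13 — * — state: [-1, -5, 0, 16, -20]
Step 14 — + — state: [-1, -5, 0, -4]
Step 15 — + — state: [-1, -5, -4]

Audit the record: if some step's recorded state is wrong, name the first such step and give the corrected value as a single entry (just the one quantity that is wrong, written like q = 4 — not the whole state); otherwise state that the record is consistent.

Step 1: push -1: top = -1 — confirmed correct.
Step 2: push -5: top = -5 — verified.
Step 3: push 0: top = 0 — in agreement.
Step 4: push 7: top = 7 — checks out.
Step 5: push -9: top = -9 — checks out.
Step 6: 7 - -9 = 16 — verified.
Step 7: push 2: top = 2 — in agreement.
Step 8: push -3: top = -3 — exactly as logged.
Step 9: 2 + -3 = -1 — matches.
Step 10: push 6: top = 6 — agrees with the record.
Step 11: -1 + 6 = 5 — verified.
Step 12: push -4: top = -4 — in agreement.
Step 13: 5 * -4 = -20 — checks out.
Step 14: 16 + -20 = -4 — verified.
Step 15: 0 + -4 = -4 — verified.
Nothing is out of place; the run is error-free.

no error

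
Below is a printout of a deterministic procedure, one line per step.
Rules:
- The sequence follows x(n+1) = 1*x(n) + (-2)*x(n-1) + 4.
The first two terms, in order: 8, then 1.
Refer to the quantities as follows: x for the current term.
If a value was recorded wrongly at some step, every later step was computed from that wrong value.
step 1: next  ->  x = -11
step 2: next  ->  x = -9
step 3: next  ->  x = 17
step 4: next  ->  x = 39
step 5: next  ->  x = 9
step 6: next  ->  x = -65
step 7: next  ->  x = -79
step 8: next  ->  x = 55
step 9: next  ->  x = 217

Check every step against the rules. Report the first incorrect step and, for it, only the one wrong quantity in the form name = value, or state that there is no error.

1. x = 1*(1) + (-2)*(8) + (4) = -11 (verified)
2. x = 1*(-11) + (-2)*(1) + (4) = -9 (matches)
3. x = 1*(-9) + (-2)*(-11) + (4) = 17 (matches)
4. x = 1*(17) + (-2)*(-9) + (4) = 39 (verified)
5. x = 1*(39) + (-2)*(17) + (4) = 9 (matches)
6. x = 1*(9) + (-2)*(39) + (4) = -65 (consistent with the printout)
7. x = 1*(-65) + (-2)*(9) + (4) = -79 (exactly as logged)
8. x = 1*(-79) + (-2)*(-65) + (4) = 55 (no discrepancy)
9. x = 1*(55) + (-2)*(-79) + (4) = 217 (agrees with the printout)
Every step is consistent.

no error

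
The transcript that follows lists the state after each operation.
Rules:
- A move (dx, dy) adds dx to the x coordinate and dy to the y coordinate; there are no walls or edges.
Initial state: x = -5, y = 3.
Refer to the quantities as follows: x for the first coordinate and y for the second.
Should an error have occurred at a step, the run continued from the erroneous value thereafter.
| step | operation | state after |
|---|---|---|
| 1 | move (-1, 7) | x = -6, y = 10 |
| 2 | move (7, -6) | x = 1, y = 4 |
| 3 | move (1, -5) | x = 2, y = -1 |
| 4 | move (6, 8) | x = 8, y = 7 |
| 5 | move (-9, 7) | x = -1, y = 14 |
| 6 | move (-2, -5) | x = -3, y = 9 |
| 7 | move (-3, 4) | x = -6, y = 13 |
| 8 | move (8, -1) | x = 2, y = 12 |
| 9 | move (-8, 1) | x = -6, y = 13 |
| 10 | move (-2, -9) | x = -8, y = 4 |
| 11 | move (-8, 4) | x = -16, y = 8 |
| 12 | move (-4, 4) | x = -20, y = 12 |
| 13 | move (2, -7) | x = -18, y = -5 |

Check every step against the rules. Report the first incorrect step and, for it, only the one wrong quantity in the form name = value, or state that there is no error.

1. x = -5 + (-1) = -6, y = 3 + (7) = 10 (checks out)
2. x = -6 + (7) = 1, y = 10 + (-6) = 4 (same as recorded)
3. x = 1 + (1) = 2, y = 4 + (-5) = -1 (matches)
4. x = 2 + (6) = 8, y = -1 + (8) = 7 (same as recorded)
5. x = 8 + (-9) = -1, y = 7 + (7) = 14 (confirmed correct)
6. x = -1 + (-2) = -3, y = 14 + (-5) = 9 (matches)
7. x = -3 + (-3) = -6, y = 9 + (4) = 13 (consistent with the transcript)
8. x = -6 + (8) = 2, y = 13 + (-1) = 12 (exactly as logged)
9. x = 2 + (-8) = -6, y = 12 + (1) = 13 (matches)
10. x = -6 + (-2) = -8, y = 13 + (-9) = 4 (in agreement)
11. x = -8 + (-8) = -16, y = 4 + (4) = 8 (no discrepancy)
12. x = -16 + (-4) = -20, y = 8 + (4) = 12 (exactly as logged)
13. x = -20 + (2) = -18, y = 12 + (-7) = 5 (the recorded entry deviates here)
Step 13 is the first one off; corrected, y = 5.

step 13, y = 5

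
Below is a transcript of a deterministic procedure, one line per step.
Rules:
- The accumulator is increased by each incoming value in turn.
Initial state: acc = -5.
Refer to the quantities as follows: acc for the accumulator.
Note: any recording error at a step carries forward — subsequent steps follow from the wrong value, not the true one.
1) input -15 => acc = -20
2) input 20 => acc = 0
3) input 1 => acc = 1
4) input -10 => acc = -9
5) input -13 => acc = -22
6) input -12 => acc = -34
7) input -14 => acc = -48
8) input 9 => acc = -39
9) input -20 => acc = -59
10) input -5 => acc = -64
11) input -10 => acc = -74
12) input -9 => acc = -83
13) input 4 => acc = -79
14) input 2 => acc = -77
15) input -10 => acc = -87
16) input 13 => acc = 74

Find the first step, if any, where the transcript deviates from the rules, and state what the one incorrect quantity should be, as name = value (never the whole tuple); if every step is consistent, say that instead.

step 16, acc = -74

1. acc = -5 + -15 = -20 (in agreement)
2. acc = -20 + 20 = 0 (no discrepancy)
3. acc = 0 + 1 = 1 (checks out)
4. acc = 1 + -10 = -9 (checks out)
5. acc = -9 + -13 = -22 (checks out)
6. acc = -22 + -12 = -34 (matches)
7. acc = -34 + -14 = -48 (in agreement)
8. acc = -48 + 9 = -39 (verified)
9. acc = -39 + -20 = -59 (exactly as logged)
10. acc = -59 + -5 = -64 (confirmed correct)
11. acc = -64 + -10 = -74 (checks out)
12. acc = -74 + -9 = -83 (exactly as logged)
13. acc = -83 + 4 = -79 (matches)
14. acc = -79 + 2 = -77 (checks out)
15. acc = -77 + -10 = -87 (in agreement)
16. acc = -87 + 13 = -74 (not what was recorded)
That makes step 16 the first incorrect line — acc = -74 is what it should show.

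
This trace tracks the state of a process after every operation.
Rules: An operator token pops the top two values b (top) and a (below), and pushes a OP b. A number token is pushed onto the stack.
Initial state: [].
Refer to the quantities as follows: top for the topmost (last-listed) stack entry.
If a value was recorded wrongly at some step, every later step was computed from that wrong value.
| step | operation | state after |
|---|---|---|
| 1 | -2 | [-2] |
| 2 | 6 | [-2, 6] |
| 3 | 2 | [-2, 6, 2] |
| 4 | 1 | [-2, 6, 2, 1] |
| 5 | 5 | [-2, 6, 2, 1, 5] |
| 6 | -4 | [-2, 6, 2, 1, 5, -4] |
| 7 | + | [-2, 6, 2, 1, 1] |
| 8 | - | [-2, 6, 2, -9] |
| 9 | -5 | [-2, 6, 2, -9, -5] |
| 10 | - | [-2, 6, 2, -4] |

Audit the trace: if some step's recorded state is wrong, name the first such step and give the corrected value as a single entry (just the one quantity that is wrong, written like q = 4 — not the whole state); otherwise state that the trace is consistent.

step 8, top = 0

1. push -2: top = -2 (in agreement)
2. push 6: top = 6 (agrees with the trace)
3. push 2: top = 2 (no discrepancy)
4. push 1: top = 1 (confirmed correct)
5. push 5: top = 5 (confirmed correct)
6. push -4: top = -4 (same as recorded)
7. 5 + -4 = 1 (no discrepancy)
8. 1 - 1 = 0 (the entry is off here)
Step 8 is the first one off; corrected, top = 0.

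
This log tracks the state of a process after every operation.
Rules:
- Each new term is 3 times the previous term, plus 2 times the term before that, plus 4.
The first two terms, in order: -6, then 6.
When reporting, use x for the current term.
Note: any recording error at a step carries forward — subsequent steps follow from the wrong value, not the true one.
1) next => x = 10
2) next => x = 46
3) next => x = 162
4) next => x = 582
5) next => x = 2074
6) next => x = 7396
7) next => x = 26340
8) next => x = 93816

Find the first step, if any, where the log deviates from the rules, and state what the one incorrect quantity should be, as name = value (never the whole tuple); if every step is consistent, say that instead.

Recomputing the run from the initial state:
step 1: x = 10
step 2: x = 46
step 3: x = 162
step 4: x = 582
step 5: x = 2074
step 6: x = 7390
step 7: x = 26322
step 8: x = 93750
The first disagreement with the log is at step 6, where the value should be x = 7390.

step 6, x = 7390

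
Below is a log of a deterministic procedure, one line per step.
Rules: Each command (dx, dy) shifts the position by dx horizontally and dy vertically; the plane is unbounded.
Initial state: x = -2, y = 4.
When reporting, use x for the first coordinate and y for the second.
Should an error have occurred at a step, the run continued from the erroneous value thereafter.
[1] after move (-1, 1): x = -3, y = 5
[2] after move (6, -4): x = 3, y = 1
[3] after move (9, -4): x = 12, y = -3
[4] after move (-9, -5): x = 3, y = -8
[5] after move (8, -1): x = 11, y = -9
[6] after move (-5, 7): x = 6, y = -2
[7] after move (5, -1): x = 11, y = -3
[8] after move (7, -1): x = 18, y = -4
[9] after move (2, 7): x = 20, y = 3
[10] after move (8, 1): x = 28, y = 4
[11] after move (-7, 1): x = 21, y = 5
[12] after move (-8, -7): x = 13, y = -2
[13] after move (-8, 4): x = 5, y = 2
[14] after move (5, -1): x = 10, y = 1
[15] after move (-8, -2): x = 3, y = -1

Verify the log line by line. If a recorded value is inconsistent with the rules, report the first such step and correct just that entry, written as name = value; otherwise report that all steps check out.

step 15, x = 2

Recomputing the run from the initial state:
step 1: x = -3, y = 5
step 2: x = 3, y = 1
step 3: x = 12, y = -3
step 4: x = 3, y = -8
step 5: x = 11, y = -9
step 6: x = 6, y = -2
step 7: x = 11, y = -3
step 8: x = 18, y = -4
step 9: x = 20, y = 3
step 10: x = 28, y = 4
step 11: x = 21, y = 5
step 12: x = 13, y = -2
step 13: x = 5, y = 2
step 14: x = 10, y = 1
step 15: x = 2, y = -1
The first disagreement with the log is at step 15, where the value should be x = 2.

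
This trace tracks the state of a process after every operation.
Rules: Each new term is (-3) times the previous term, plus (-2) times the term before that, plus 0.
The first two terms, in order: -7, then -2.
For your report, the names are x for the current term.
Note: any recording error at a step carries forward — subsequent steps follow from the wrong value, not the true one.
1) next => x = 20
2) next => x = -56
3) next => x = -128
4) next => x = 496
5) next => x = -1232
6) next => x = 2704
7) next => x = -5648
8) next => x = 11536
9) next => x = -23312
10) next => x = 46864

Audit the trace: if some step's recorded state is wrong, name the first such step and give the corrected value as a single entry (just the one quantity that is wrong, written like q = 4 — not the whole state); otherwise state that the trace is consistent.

Recomputing the run from the initial state:
step 1: x = 20
step 2: x = -56
step 3: x = 128
step 4: x = -272
step 5: x = 560
step 6: x = -1136
step 7: x = 2288
step 8: x = -4592
step 9: x = 9200
step 10: x = -18416
The first disagreement with the trace is at step 3, where the value should be x = 128.

step 3, x = 128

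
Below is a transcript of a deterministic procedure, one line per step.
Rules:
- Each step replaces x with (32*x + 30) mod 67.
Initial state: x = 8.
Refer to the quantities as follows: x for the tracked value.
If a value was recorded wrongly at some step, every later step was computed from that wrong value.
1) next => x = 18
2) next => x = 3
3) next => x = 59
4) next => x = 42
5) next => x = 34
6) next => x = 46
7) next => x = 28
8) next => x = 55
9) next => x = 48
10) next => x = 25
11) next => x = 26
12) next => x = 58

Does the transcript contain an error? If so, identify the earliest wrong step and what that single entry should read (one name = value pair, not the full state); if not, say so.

step 1: x = (32*8 + 30) mod 67 = 18 -> checks out
step 2: x = (32*18 + 30) mod 67 = 3 -> in agreement
step 3: x = (32*3 + 30) mod 67 = 59 -> checks out
step 4: x = (32*59 + 30) mod 67 = 42 -> same as recorded
step 5: x = (32*42 + 30) mod 67 = 34 -> confirmed correct
step 6: x = (32*34 + 30) mod 67 = 46 -> checks out
step 7: x = (32*46 + 30) mod 67 = 28 -> consistent with the transcript
step 8: x = (32*28 + 30) mod 67 = 55 -> agrees with the transcript
step 9: x = (32*55 + 30) mod 67 = 48 -> confirmed correct
step 10: x = (32*48 + 30) mod 67 = 25 -> confirmed correct
step 11: x = (32*25 + 30) mod 67 = 26 -> agrees with the transcript
step 12: x = (32*26 + 30) mod 67 = 58 -> checks out
Every step is consistent.

no error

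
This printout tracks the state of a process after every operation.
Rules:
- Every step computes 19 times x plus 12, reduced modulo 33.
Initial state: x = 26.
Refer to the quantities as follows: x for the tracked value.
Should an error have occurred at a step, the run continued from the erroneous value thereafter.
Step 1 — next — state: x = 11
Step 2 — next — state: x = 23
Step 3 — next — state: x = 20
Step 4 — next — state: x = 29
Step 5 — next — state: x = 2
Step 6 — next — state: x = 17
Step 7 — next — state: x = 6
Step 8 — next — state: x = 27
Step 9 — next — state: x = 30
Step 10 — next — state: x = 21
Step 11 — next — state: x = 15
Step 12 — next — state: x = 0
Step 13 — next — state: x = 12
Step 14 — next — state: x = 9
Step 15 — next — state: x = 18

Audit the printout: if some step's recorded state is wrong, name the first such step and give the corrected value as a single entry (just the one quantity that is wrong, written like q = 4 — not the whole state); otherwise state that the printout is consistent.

1. x = (19*26 + 12) mod 33 = 11 (no discrepancy)
2. x = (19*11 + 12) mod 33 = 23 (agrees with the printout)
3. x = (19*23 + 12) mod 33 = 20 (consistent with the printout)
4. x = (19*20 + 12) mod 33 = 29 (exactly as logged)
5. x = (19*29 + 12) mod 33 = 2 (verified)
6. x = (19*2 + 12) mod 33 = 17 (consistent with the printout)
7. x = (19*17 + 12) mod 33 = 5 (the recorded entry deviates here)
The earliest wrong entry is at step 7: it should read x = 5.

step 7, x = 5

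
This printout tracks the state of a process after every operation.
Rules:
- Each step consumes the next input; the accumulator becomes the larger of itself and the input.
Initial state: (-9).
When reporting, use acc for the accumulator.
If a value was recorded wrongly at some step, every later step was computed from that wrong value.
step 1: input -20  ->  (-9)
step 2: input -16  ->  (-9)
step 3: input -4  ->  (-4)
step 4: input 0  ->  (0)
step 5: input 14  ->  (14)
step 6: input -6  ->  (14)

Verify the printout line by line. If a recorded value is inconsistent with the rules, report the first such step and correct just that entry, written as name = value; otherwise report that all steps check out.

Step 1: acc = max(-9, -20) = -9 — confirmed correct.
Step 2: acc = max(-9, -16) = -9 — exactly as logged.
Step 3: acc = max(-9, -4) = -4 — consistent with the printout.
Step 4: acc = max(-4, 0) = 0 — same as recorded.
Step 5: acc = max(0, 14) = 14 — confirmed correct.
Step 6: acc = max(14, -6) = 14 — exactly as logged.
All steps check out; nothing to correct.

no error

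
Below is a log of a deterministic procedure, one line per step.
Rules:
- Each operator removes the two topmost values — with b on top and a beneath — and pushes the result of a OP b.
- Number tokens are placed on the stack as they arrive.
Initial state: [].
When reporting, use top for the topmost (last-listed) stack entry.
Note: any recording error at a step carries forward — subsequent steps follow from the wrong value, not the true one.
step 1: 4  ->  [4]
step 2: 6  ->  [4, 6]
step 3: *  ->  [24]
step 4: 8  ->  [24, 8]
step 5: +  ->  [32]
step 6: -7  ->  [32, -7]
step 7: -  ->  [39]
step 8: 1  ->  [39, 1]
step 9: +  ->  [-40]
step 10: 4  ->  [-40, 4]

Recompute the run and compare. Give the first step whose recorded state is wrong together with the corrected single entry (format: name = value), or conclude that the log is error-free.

step 9, top = 40

1. push 4: top = 4 (matches)
2. push 6: top = 6 (consistent with the log)
3. 4 * 6 = 24 (no discrepancy)
4. push 8: top = 8 (verified)
5. 24 + 8 = 32 (in agreement)
6. push -7: top = -7 (matches)
7. 32 - -7 = 39 (exactly as logged)
8. push 1: top = 1 (verified)
9. 39 + 1 = 40 (the entry is off here)
So the first discrepancy is step 9, where the right value is top = 40.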